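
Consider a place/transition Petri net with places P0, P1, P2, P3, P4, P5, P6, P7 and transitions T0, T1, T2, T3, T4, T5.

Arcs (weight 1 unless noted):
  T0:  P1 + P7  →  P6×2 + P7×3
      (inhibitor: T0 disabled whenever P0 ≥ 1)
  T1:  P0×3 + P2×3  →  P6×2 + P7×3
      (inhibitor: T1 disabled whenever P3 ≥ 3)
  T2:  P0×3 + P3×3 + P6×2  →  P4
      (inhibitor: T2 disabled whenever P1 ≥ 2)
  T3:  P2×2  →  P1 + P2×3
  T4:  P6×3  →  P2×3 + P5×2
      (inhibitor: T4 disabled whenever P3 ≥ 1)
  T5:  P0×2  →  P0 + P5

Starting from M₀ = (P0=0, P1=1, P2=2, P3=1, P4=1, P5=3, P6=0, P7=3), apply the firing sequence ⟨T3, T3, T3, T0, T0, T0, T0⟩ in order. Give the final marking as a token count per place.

(P0=0, P1=0, P2=5, P3=1, P4=1, P5=3, P6=8, P7=11)

step 1: fire T3:  (P0=0, P1=1, P2=2, P3=1, P4=1, P5=3, P6=0, P7=3) → (P0=0, P1=2, P2=3, P3=1, P4=1, P5=3, P6=0, P7=3)
step 2: fire T3:  (P0=0, P1=2, P2=3, P3=1, P4=1, P5=3, P6=0, P7=3) → (P0=0, P1=3, P2=4, P3=1, P4=1, P5=3, P6=0, P7=3)
step 3: fire T3:  (P0=0, P1=3, P2=4, P3=1, P4=1, P5=3, P6=0, P7=3) → (P0=0, P1=4, P2=5, P3=1, P4=1, P5=3, P6=0, P7=3)
step 4: fire T0:  (P0=0, P1=4, P2=5, P3=1, P4=1, P5=3, P6=0, P7=3) → (P0=0, P1=3, P2=5, P3=1, P4=1, P5=3, P6=2, P7=5)
step 5: fire T0:  (P0=0, P1=3, P2=5, P3=1, P4=1, P5=3, P6=2, P7=5) → (P0=0, P1=2, P2=5, P3=1, P4=1, P5=3, P6=4, P7=7)
step 6: fire T0:  (P0=0, P1=2, P2=5, P3=1, P4=1, P5=3, P6=4, P7=7) → (P0=0, P1=1, P2=5, P3=1, P4=1, P5=3, P6=6, P7=9)
step 7: fire T0:  (P0=0, P1=1, P2=5, P3=1, P4=1, P5=3, P6=6, P7=9) → (P0=0, P1=0, P2=5, P3=1, P4=1, P5=3, P6=8, P7=11)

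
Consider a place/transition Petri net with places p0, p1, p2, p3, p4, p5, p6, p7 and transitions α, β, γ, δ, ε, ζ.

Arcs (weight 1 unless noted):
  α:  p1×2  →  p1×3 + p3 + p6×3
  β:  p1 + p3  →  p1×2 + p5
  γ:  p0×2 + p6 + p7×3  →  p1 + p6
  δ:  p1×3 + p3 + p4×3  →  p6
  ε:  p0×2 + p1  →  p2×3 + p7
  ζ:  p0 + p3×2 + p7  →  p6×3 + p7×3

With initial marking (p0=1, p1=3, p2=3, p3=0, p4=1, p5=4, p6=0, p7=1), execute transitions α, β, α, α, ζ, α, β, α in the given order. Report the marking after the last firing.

step 1: fire α:  (p0=1, p1=3, p2=3, p3=0, p4=1, p5=4, p6=0, p7=1) → (p0=1, p1=4, p2=3, p3=1, p4=1, p5=4, p6=3, p7=1)
step 2: fire β:  (p0=1, p1=4, p2=3, p3=1, p4=1, p5=4, p6=3, p7=1) → (p0=1, p1=5, p2=3, p3=0, p4=1, p5=5, p6=3, p7=1)
step 3: fire α:  (p0=1, p1=5, p2=3, p3=0, p4=1, p5=5, p6=3, p7=1) → (p0=1, p1=6, p2=3, p3=1, p4=1, p5=5, p6=6, p7=1)
step 4: fire α:  (p0=1, p1=6, p2=3, p3=1, p4=1, p5=5, p6=6, p7=1) → (p0=1, p1=7, p2=3, p3=2, p4=1, p5=5, p6=9, p7=1)
step 5: fire ζ:  (p0=1, p1=7, p2=3, p3=2, p4=1, p5=5, p6=9, p7=1) → (p0=0, p1=7, p2=3, p3=0, p4=1, p5=5, p6=12, p7=3)
step 6: fire α:  (p0=0, p1=7, p2=3, p3=0, p4=1, p5=5, p6=12, p7=3) → (p0=0, p1=8, p2=3, p3=1, p4=1, p5=5, p6=15, p7=3)
step 7: fire β:  (p0=0, p1=8, p2=3, p3=1, p4=1, p5=5, p6=15, p7=3) → (p0=0, p1=9, p2=3, p3=0, p4=1, p5=6, p6=15, p7=3)
step 8: fire α:  (p0=0, p1=9, p2=3, p3=0, p4=1, p5=6, p6=15, p7=3) → (p0=0, p1=10, p2=3, p3=1, p4=1, p5=6, p6=18, p7=3)

(p0=0, p1=10, p2=3, p3=1, p4=1, p5=6, p6=18, p7=3)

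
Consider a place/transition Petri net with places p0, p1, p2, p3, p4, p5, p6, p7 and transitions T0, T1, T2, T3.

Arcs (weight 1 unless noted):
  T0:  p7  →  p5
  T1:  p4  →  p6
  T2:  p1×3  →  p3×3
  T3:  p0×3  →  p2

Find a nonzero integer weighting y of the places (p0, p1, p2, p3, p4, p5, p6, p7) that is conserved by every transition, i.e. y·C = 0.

y = (p0:1, p1:0, p2:3, p3:0, p4:0, p5:0, p6:0, p7:0)

Incidence matrix C (rows=places, cols=transitions):
       T0   T1   T2   T3
   p0   0    0    0   -3
   p1   0    0   -3    0
   p2   0    0    0    1
   p3   0    0    3    0
   p4   0   -1    0    0
   p5   1    0    0    0
   p6   0    1    0    0
   p7  -1    0    0    0

Candidate y = [1, 0, 3, 0, 0, 0, 0, 0]; check y·C column-wise:
  col T0: 1·0 + 3·0 + 0·1 + 0·-1 = 0
  col T1: 1·0 + 3·0 + 0·-1 + 0·1 = 0
  col T2: 1·0 + 0·-3 + 3·0 + 0·3 = 0
  col T3: 1·-3 + 3·1 = 0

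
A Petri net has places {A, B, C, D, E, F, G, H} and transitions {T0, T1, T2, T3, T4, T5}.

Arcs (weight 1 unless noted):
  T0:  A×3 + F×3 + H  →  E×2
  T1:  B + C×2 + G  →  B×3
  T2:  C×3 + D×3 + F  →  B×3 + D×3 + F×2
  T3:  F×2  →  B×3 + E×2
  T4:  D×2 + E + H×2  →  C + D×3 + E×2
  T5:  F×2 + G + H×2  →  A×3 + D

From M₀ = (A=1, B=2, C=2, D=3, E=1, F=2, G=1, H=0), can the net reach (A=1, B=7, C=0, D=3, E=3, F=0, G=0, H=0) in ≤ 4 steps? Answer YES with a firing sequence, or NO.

step 1: fire T1:  (A=1, B=2, C=2, D=3, E=1, F=2, G=1, H=0) → (A=1, B=4, C=0, D=3, E=1, F=2, G=0, H=0)
step 2: fire T3:  (A=1, B=4, C=0, D=3, E=1, F=2, G=0, H=0) → (A=1, B=7, C=0, D=3, E=3, F=0, G=0, H=0)

YES — reachable via ⟨T1, T3⟩ (2 firings)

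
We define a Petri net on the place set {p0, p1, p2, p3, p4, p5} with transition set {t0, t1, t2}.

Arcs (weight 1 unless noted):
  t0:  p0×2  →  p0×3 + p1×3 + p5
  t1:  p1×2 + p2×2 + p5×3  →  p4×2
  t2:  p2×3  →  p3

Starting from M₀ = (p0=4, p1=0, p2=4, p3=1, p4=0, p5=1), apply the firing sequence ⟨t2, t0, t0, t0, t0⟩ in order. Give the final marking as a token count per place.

step 1: fire t2:  (p0=4, p1=0, p2=4, p3=1, p4=0, p5=1) → (p0=4, p1=0, p2=1, p3=2, p4=0, p5=1)
step 2: fire t0:  (p0=4, p1=0, p2=1, p3=2, p4=0, p5=1) → (p0=5, p1=3, p2=1, p3=2, p4=0, p5=2)
step 3: fire t0:  (p0=5, p1=3, p2=1, p3=2, p4=0, p5=2) → (p0=6, p1=6, p2=1, p3=2, p4=0, p5=3)
step 4: fire t0:  (p0=6, p1=6, p2=1, p3=2, p4=0, p5=3) → (p0=7, p1=9, p2=1, p3=2, p4=0, p5=4)
step 5: fire t0:  (p0=7, p1=9, p2=1, p3=2, p4=0, p5=4) → (p0=8, p1=12, p2=1, p3=2, p4=0, p5=5)

(p0=8, p1=12, p2=1, p3=2, p4=0, p5=5)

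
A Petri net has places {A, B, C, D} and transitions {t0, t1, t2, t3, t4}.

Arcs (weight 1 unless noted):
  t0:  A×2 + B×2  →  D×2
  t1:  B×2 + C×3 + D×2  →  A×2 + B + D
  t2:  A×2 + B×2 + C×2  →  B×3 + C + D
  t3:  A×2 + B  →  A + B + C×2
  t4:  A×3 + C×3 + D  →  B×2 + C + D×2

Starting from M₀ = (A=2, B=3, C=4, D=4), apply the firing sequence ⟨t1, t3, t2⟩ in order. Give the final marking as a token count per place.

step 1: fire t1:  (A=2, B=3, C=4, D=4) → (A=4, B=2, C=1, D=3)
step 2: fire t3:  (A=4, B=2, C=1, D=3) → (A=3, B=2, C=3, D=3)
step 3: fire t2:  (A=3, B=2, C=3, D=3) → (A=1, B=3, C=2, D=4)

(A=1, B=3, C=2, D=4)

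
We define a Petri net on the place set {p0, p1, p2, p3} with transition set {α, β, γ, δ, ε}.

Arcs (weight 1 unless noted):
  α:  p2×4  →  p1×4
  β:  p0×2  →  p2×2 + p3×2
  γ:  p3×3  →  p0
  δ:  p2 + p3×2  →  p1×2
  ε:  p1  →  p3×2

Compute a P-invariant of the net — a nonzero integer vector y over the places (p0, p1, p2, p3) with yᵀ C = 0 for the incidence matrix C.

y = (p0:3, p1:2, p2:2, p3:1)

Incidence matrix C (rows=places, cols=transitions):
        α    β    γ    δ    ε
   p0   0   -2    1    0    0
   p1   4    0    0    2   -1
   p2  -4    2    0   -1    0
   p3   0    2   -3   -2    2

Candidate y = [3, 2, 2, 1]; check y·C column-wise:
  col α: 3·0 + 2·4 + 2·-4 + 1·0 = 0
  col β: 3·-2 + 2·0 + 2·2 + 1·2 = 0
  col γ: 3·1 + 2·0 + 2·0 + 1·-3 = 0
  col δ: 3·0 + 2·2 + 2·-1 + 1·-2 = 0
  col ε: 3·0 + 2·-1 + 2·0 + 1·2 = 0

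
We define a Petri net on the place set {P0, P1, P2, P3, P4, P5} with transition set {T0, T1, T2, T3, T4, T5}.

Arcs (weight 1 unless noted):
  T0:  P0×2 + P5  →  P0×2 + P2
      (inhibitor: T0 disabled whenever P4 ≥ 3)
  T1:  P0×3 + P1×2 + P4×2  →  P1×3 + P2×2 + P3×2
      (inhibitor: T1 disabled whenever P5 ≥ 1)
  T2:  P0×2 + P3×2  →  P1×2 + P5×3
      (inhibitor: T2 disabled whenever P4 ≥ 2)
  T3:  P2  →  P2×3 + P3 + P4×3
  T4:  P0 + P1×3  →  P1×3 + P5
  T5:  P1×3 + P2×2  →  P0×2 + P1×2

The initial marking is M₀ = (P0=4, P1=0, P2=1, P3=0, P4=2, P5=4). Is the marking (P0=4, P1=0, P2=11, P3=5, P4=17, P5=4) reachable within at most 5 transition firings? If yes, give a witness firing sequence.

YES — reachable via ⟨T3, T3, T3, T3, T3⟩ (5 firings)

step 1: fire T3:  (P0=4, P1=0, P2=1, P3=0, P4=2, P5=4) → (P0=4, P1=0, P2=3, P3=1, P4=5, P5=4)
step 2: fire T3:  (P0=4, P1=0, P2=3, P3=1, P4=5, P5=4) → (P0=4, P1=0, P2=5, P3=2, P4=8, P5=4)
step 3: fire T3:  (P0=4, P1=0, P2=5, P3=2, P4=8, P5=4) → (P0=4, P1=0, P2=7, P3=3, P4=11, P5=4)
step 4: fire T3:  (P0=4, P1=0, P2=7, P3=3, P4=11, P5=4) → (P0=4, P1=0, P2=9, P3=4, P4=14, P5=4)
step 5: fire T3:  (P0=4, P1=0, P2=9, P3=4, P4=14, P5=4) → (P0=4, P1=0, P2=11, P3=5, P4=17, P5=4)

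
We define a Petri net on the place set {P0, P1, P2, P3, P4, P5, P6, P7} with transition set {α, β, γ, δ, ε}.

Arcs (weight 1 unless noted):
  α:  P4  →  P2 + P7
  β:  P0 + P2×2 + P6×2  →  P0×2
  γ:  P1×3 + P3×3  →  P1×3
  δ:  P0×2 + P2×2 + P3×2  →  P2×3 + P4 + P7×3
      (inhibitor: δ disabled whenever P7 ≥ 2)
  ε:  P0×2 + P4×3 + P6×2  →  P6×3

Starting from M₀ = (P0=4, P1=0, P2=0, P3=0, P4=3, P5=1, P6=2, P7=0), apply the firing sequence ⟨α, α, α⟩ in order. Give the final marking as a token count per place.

step 1: fire α:  (P0=4, P1=0, P2=0, P3=0, P4=3, P5=1, P6=2, P7=0) → (P0=4, P1=0, P2=1, P3=0, P4=2, P5=1, P6=2, P7=1)
step 2: fire α:  (P0=4, P1=0, P2=1, P3=0, P4=2, P5=1, P6=2, P7=1) → (P0=4, P1=0, P2=2, P3=0, P4=1, P5=1, P6=2, P7=2)
step 3: fire α:  (P0=4, P1=0, P2=2, P3=0, P4=1, P5=1, P6=2, P7=2) → (P0=4, P1=0, P2=3, P3=0, P4=0, P5=1, P6=2, P7=3)

(P0=4, P1=0, P2=3, P3=0, P4=0, P5=1, P6=2, P7=3)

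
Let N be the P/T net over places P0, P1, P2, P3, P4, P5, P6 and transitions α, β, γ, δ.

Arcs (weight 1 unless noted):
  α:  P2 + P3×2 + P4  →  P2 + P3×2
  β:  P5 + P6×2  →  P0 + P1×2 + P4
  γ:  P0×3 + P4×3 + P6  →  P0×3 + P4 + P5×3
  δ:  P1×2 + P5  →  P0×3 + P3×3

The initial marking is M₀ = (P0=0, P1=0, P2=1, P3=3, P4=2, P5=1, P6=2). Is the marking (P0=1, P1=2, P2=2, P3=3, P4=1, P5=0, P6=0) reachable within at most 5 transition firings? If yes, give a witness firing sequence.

depth 0: 1 marking
depth 1: 3 markings reached so far
depth 2: 5 markings reached so far
depth 3: 6 markings reached so far
depth 4: 7 markings reached so far
depth 5: 7 markings reached so far
(frontier empty at depth 5; search complete)
target is not among the 7 markings reachable within 5 steps

NO — not reachable within 5 firings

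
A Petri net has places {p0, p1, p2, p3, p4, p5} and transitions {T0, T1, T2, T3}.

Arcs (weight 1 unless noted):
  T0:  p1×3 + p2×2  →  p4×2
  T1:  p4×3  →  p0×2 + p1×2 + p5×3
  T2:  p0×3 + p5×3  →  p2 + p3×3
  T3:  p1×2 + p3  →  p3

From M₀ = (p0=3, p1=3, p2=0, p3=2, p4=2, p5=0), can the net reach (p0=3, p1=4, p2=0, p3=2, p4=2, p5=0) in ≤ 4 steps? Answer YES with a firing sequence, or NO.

depth 0: 1 marking
depth 1: 2 markings reached so far
depth 2: 2 markings reached so far
(frontier empty at depth 2; search complete)
target is not among the 2 markings reachable within 4 steps

NO — not reachable within 4 firings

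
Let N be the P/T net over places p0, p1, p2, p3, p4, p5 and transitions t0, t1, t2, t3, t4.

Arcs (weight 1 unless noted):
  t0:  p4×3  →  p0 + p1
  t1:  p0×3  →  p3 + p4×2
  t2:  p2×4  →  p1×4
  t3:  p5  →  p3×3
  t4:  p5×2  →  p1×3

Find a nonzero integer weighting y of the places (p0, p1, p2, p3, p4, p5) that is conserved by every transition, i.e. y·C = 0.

y = (p0:1, p1:2, p2:2, p3:1, p4:1, p5:3)

Incidence matrix C (rows=places, cols=transitions):
       t0   t1   t2   t3   t4
   p0   1   -3    0    0    0
   p1   1    0    4    0    3
   p2   0    0   -4    0    0
   p3   0    1    0    3    0
   p4  -3    2    0    0    0
   p5   0    0    0   -1   -2

Candidate y = [1, 2, 2, 1, 1, 3]; check y·C column-wise:
  col t0: 1·1 + 2·1 + 2·0 + 1·0 + 1·-3 + 3·0 = 0
  col t1: 1·-3 + 2·0 + 2·0 + 1·1 + 1·2 + 3·0 = 0
  col t2: 1·0 + 2·4 + 2·-4 + 1·0 + 1·0 + 3·0 = 0
  col t3: 1·0 + 2·0 + 2·0 + 1·3 + 1·0 + 3·-1 = 0
  col t4: 1·0 + 2·3 + 2·0 + 1·0 + 1·0 + 3·-2 = 0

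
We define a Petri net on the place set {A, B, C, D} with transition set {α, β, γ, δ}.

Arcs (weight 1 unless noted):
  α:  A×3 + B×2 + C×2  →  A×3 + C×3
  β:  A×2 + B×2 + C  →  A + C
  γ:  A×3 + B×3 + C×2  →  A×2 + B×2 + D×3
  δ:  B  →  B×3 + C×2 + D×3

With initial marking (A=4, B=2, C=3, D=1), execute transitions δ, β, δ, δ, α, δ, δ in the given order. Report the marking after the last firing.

step 1: fire δ:  (A=4, B=2, C=3, D=1) → (A=4, B=4, C=5, D=4)
step 2: fire β:  (A=4, B=4, C=5, D=4) → (A=3, B=2, C=5, D=4)
step 3: fire δ:  (A=3, B=2, C=5, D=4) → (A=3, B=4, C=7, D=7)
step 4: fire δ:  (A=3, B=4, C=7, D=7) → (A=3, B=6, C=9, D=10)
step 5: fire α:  (A=3, B=6, C=9, D=10) → (A=3, B=4, C=10, D=10)
step 6: fire δ:  (A=3, B=4, C=10, D=10) → (A=3, B=6, C=12, D=13)
step 7: fire δ:  (A=3, B=6, C=12, D=13) → (A=3, B=8, C=14, D=16)

(A=3, B=8, C=14, D=16)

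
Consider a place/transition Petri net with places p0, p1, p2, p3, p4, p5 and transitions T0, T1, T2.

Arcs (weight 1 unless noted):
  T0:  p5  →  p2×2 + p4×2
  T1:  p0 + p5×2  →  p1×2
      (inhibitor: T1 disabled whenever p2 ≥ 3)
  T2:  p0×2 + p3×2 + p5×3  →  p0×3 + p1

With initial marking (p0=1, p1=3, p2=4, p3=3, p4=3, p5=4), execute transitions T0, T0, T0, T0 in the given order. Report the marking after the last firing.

(p0=1, p1=3, p2=12, p3=3, p4=11, p5=0)

step 1: fire T0:  (p0=1, p1=3, p2=4, p3=3, p4=3, p5=4) → (p0=1, p1=3, p2=6, p3=3, p4=5, p5=3)
step 2: fire T0:  (p0=1, p1=3, p2=6, p3=3, p4=5, p5=3) → (p0=1, p1=3, p2=8, p3=3, p4=7, p5=2)
step 3: fire T0:  (p0=1, p1=3, p2=8, p3=3, p4=7, p5=2) → (p0=1, p1=3, p2=10, p3=3, p4=9, p5=1)
step 4: fire T0:  (p0=1, p1=3, p2=10, p3=3, p4=9, p5=1) → (p0=1, p1=3, p2=12, p3=3, p4=11, p5=0)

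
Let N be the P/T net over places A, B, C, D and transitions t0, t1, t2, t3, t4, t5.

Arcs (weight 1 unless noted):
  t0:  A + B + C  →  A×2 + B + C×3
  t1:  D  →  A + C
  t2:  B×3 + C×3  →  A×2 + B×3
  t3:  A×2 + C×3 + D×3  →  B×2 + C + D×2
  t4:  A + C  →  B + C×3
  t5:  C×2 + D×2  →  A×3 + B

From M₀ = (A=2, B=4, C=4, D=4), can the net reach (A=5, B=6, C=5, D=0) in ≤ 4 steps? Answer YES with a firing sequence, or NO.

depth 0: 1 marking
depth 1: 7 markings reached so far
depth 2: 23 markings reached so far
depth 3: 61 markings reached so far
depth 4: 127 markings reached so far
target is not among the 127 markings reachable within 4 steps

NO — not reachable within 4 firings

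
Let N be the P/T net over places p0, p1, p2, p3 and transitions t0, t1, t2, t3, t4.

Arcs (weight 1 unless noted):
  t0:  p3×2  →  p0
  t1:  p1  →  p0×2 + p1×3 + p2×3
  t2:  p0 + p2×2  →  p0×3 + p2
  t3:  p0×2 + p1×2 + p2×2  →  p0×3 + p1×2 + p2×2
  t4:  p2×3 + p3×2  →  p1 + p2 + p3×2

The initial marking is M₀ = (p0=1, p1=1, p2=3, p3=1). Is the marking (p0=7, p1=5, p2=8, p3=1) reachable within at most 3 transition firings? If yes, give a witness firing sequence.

step 1: fire t1:  (p0=1, p1=1, p2=3, p3=1) → (p0=3, p1=3, p2=6, p3=1)
step 2: fire t1:  (p0=3, p1=3, p2=6, p3=1) → (p0=5, p1=5, p2=9, p3=1)
step 3: fire t2:  (p0=5, p1=5, p2=9, p3=1) → (p0=7, p1=5, p2=8, p3=1)

YES — reachable via ⟨t1, t1, t2⟩ (3 firings)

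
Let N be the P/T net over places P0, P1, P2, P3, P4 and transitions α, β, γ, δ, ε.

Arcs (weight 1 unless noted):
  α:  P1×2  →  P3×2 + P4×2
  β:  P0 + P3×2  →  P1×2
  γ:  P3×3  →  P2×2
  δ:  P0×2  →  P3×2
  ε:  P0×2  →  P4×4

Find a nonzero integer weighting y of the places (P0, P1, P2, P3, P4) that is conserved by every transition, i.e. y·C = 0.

y = (P0:2, P1:3, P2:3, P3:2, P4:1)

Incidence matrix C (rows=places, cols=transitions):
        α    β    γ    δ    ε
   P0   0   -1    0   -2   -2
   P1  -2    2    0    0    0
   P2   0    0    2    0    0
   P3   2   -2   -3    2    0
   P4   2    0    0    0    4

Candidate y = [2, 3, 3, 2, 1]; check y·C column-wise:
  col α: 2·0 + 3·-2 + 3·0 + 2·2 + 1·2 = 0
  col β: 2·-1 + 3·2 + 3·0 + 2·-2 + 1·0 = 0
  col γ: 2·0 + 3·0 + 3·2 + 2·-3 + 1·0 = 0
  col δ: 2·-2 + 3·0 + 3·0 + 2·2 + 1·0 = 0
  col ε: 2·-2 + 3·0 + 3·0 + 2·0 + 1·4 = 0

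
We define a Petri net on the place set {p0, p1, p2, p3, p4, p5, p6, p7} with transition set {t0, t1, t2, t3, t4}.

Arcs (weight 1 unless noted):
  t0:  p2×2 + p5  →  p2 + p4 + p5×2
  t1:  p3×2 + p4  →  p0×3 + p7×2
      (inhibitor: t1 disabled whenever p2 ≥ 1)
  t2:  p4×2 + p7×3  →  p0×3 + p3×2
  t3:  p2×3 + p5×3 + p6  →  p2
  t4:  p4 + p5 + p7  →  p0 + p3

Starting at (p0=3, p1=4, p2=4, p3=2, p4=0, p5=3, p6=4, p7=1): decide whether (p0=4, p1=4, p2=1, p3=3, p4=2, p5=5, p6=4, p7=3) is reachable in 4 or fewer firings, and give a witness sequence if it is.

NO — not reachable within 4 firings

depth 0: 1 marking
depth 1: 3 markings reached so far
depth 2: 6 markings reached so far
depth 3: 9 markings reached so far
depth 4: 10 markings reached so far
target is not among the 10 markings reachable within 4 steps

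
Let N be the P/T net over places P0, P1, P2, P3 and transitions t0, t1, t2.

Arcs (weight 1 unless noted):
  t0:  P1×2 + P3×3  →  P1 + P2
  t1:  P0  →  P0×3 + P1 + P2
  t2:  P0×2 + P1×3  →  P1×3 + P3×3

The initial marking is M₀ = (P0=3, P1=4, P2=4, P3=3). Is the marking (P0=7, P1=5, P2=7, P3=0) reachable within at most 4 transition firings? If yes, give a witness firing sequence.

YES — reachable via ⟨t0, t1, t1⟩ (3 firings)

step 1: fire t0:  (P0=3, P1=4, P2=4, P3=3) → (P0=3, P1=3, P2=5, P3=0)
step 2: fire t1:  (P0=3, P1=3, P2=5, P3=0) → (P0=5, P1=4, P2=6, P3=0)
step 3: fire t1:  (P0=5, P1=4, P2=6, P3=0) → (P0=7, P1=5, P2=7, P3=0)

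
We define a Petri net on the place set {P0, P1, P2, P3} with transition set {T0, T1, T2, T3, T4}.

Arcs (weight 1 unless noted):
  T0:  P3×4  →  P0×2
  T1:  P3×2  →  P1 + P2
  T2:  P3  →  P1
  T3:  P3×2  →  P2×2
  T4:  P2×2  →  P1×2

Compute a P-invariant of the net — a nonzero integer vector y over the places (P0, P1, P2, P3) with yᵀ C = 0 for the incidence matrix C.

y = (P0:2, P1:1, P2:1, P3:1)

Incidence matrix C (rows=places, cols=transitions):
       T0   T1   T2   T3   T4
   P0   2    0    0    0    0
   P1   0    1    1    0    2
   P2   0    1    0    2   -2
   P3  -4   -2   -1   -2    0

Candidate y = [2, 1, 1, 1]; check y·C column-wise:
  col T0: 2·2 + 1·0 + 1·0 + 1·-4 = 0
  col T1: 2·0 + 1·1 + 1·1 + 1·-2 = 0
  col T2: 2·0 + 1·1 + 1·0 + 1·-1 = 0
  col T3: 2·0 + 1·0 + 1·2 + 1·-2 = 0
  col T4: 2·0 + 1·2 + 1·-2 + 1·0 = 0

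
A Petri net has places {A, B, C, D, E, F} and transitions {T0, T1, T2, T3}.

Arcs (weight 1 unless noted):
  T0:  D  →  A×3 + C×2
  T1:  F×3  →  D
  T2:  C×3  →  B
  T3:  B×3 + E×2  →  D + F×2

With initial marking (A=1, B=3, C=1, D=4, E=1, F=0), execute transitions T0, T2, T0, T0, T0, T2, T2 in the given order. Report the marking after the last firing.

(A=13, B=6, C=0, D=0, E=1, F=0)

step 1: fire T0:  (A=1, B=3, C=1, D=4, E=1, F=0) → (A=4, B=3, C=3, D=3, E=1, F=0)
step 2: fire T2:  (A=4, B=3, C=3, D=3, E=1, F=0) → (A=4, B=4, C=0, D=3, E=1, F=0)
step 3: fire T0:  (A=4, B=4, C=0, D=3, E=1, F=0) → (A=7, B=4, C=2, D=2, E=1, F=0)
step 4: fire T0:  (A=7, B=4, C=2, D=2, E=1, F=0) → (A=10, B=4, C=4, D=1, E=1, F=0)
step 5: fire T0:  (A=10, B=4, C=4, D=1, E=1, F=0) → (A=13, B=4, C=6, D=0, E=1, F=0)
step 6: fire T2:  (A=13, B=4, C=6, D=0, E=1, F=0) → (A=13, B=5, C=3, D=0, E=1, F=0)
step 7: fire T2:  (A=13, B=5, C=3, D=0, E=1, F=0) → (A=13, B=6, C=0, D=0, E=1, F=0)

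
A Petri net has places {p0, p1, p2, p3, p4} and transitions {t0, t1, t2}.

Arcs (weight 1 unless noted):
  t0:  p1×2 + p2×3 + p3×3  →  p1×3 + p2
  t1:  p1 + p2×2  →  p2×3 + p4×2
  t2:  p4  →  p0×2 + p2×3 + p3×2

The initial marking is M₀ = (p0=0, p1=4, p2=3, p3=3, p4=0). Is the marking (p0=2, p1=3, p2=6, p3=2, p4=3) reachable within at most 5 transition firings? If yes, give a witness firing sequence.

YES — reachable via ⟨t1, t0, t1, t2⟩ (4 firings)

step 1: fire t1:  (p0=0, p1=4, p2=3, p3=3, p4=0) → (p0=0, p1=3, p2=4, p3=3, p4=2)
step 2: fire t0:  (p0=0, p1=3, p2=4, p3=3, p4=2) → (p0=0, p1=4, p2=2, p3=0, p4=2)
step 3: fire t1:  (p0=0, p1=4, p2=2, p3=0, p4=2) → (p0=0, p1=3, p2=3, p3=0, p4=4)
step 4: fire t2:  (p0=0, p1=3, p2=3, p3=0, p4=4) → (p0=2, p1=3, p2=6, p3=2, p4=3)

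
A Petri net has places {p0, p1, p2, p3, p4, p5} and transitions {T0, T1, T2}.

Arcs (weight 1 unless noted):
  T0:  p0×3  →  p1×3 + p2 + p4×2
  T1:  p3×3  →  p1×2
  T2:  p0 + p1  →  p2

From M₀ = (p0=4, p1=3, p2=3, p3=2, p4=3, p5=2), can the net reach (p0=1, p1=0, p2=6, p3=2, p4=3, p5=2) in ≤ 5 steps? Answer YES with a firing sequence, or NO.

step 1: fire T2:  (p0=4, p1=3, p2=3, p3=2, p4=3, p5=2) → (p0=3, p1=2, p2=4, p3=2, p4=3, p5=2)
step 2: fire T2:  (p0=3, p1=2, p2=4, p3=2, p4=3, p5=2) → (p0=2, p1=1, p2=5, p3=2, p4=3, p5=2)
step 3: fire T2:  (p0=2, p1=1, p2=5, p3=2, p4=3, p5=2) → (p0=1, p1=0, p2=6, p3=2, p4=3, p5=2)

YES — reachable via ⟨T2, T2, T2⟩ (3 firings)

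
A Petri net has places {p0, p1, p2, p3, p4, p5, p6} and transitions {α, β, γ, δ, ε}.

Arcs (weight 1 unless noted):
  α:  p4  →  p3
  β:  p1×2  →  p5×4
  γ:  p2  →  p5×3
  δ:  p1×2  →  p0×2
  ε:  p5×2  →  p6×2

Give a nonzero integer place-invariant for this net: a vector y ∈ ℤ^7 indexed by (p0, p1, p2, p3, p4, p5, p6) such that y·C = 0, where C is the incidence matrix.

y = (p0:0, p1:0, p2:0, p3:1, p4:1, p5:0, p6:0)

Incidence matrix C (rows=places, cols=transitions):
        α    β    γ    δ    ε
   p0   0    0    0    2    0
   p1   0   -2    0   -2    0
   p2   0    0   -1    0    0
   p3   1    0    0    0    0
   p4  -1    0    0    0    0
   p5   0    4    3    0   -2
   p6   0    0    0    0    2

Candidate y = [0, 0, 0, 1, 1, 0, 0]; check y·C column-wise:
  col α: 1·1 + 1·-1 = 0
  col β: 0·-2 + 1·0 + 1·0 + 0·4 = 0
  col γ: 0·-1 + 1·0 + 1·0 + 0·3 = 0
  col δ: 0·2 + 0·-2 + 1·0 + 1·0 = 0
  col ε: 1·0 + 1·0 + 0·-2 + 0·2 = 0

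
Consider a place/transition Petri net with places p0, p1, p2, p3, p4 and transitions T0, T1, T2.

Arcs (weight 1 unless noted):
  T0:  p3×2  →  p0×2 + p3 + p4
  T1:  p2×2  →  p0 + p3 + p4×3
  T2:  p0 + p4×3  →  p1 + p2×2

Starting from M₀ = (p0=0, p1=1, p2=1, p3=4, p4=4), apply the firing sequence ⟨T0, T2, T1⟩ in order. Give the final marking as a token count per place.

step 1: fire T0:  (p0=0, p1=1, p2=1, p3=4, p4=4) → (p0=2, p1=1, p2=1, p3=3, p4=5)
step 2: fire T2:  (p0=2, p1=1, p2=1, p3=3, p4=5) → (p0=1, p1=2, p2=3, p3=3, p4=2)
step 3: fire T1:  (p0=1, p1=2, p2=3, p3=3, p4=2) → (p0=2, p1=2, p2=1, p3=4, p4=5)

(p0=2, p1=2, p2=1, p3=4, p4=5)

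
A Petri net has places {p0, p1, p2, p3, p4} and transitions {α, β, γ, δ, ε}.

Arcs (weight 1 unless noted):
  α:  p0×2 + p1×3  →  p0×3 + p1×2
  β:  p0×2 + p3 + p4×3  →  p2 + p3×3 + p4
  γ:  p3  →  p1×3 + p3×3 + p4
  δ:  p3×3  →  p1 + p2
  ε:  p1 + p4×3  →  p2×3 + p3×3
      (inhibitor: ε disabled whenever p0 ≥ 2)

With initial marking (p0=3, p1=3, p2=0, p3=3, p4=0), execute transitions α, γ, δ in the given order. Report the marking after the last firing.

step 1: fire α:  (p0=3, p1=3, p2=0, p3=3, p4=0) → (p0=4, p1=2, p2=0, p3=3, p4=0)
step 2: fire γ:  (p0=4, p1=2, p2=0, p3=3, p4=0) → (p0=4, p1=5, p2=0, p3=5, p4=1)
step 3: fire δ:  (p0=4, p1=5, p2=0, p3=5, p4=1) → (p0=4, p1=6, p2=1, p3=2, p4=1)

(p0=4, p1=6, p2=1, p3=2, p4=1)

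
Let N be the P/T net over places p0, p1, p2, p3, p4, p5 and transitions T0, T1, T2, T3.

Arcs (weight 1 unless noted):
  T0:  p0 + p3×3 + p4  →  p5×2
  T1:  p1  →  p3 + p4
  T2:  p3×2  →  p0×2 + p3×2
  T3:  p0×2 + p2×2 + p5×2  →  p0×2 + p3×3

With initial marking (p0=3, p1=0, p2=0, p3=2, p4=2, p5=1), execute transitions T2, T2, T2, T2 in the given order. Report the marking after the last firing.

step 1: fire T2:  (p0=3, p1=0, p2=0, p3=2, p4=2, p5=1) → (p0=5, p1=0, p2=0, p3=2, p4=2, p5=1)
step 2: fire T2:  (p0=5, p1=0, p2=0, p3=2, p4=2, p5=1) → (p0=7, p1=0, p2=0, p3=2, p4=2, p5=1)
step 3: fire T2:  (p0=7, p1=0, p2=0, p3=2, p4=2, p5=1) → (p0=9, p1=0, p2=0, p3=2, p4=2, p5=1)
step 4: fire T2:  (p0=9, p1=0, p2=0, p3=2, p4=2, p5=1) → (p0=11, p1=0, p2=0, p3=2, p4=2, p5=1)

(p0=11, p1=0, p2=0, p3=2, p4=2, p5=1)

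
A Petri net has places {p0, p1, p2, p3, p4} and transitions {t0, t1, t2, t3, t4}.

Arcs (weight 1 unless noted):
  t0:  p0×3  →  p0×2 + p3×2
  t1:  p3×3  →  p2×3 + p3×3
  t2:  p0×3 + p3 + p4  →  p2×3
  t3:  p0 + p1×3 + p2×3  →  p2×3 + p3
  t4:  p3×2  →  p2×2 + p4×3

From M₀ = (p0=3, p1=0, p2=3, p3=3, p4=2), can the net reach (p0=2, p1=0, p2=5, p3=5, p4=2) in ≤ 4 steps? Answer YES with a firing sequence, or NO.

depth 0: 1 marking
depth 1: 5 markings reached so far
depth 2: 11 markings reached so far
depth 3: 18 markings reached so far
depth 4: 25 markings reached so far
target is not among the 25 markings reachable within 4 steps

NO — not reachable within 4 firings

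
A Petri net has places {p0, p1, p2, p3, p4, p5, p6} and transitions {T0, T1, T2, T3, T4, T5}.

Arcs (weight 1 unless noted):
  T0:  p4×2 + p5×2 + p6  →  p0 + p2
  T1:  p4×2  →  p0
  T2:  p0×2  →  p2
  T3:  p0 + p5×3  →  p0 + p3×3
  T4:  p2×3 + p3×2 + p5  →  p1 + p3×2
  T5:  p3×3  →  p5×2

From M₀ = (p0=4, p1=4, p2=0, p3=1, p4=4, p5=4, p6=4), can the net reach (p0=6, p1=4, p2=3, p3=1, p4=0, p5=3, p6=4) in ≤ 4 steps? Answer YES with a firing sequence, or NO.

depth 0: 1 marking
depth 1: 5 markings reached so far
depth 2: 14 markings reached so far
depth 3: 26 markings reached so far
depth 4: 39 markings reached so far
target is not among the 39 markings reachable within 4 steps

NO — not reachable within 4 firings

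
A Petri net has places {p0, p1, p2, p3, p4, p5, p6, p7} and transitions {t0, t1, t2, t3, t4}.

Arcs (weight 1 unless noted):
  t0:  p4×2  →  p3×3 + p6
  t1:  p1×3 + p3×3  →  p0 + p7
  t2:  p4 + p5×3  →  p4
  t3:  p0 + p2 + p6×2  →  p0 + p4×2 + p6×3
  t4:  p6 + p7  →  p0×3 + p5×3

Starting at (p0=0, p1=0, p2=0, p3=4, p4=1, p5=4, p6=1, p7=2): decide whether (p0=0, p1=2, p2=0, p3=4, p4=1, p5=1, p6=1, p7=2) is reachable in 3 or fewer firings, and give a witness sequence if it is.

depth 0: 1 marking
depth 1: 3 markings reached so far
depth 2: 4 markings reached so far
depth 3: 5 markings reached so far
target is not among the 5 markings reachable within 3 steps

NO — not reachable within 3 firings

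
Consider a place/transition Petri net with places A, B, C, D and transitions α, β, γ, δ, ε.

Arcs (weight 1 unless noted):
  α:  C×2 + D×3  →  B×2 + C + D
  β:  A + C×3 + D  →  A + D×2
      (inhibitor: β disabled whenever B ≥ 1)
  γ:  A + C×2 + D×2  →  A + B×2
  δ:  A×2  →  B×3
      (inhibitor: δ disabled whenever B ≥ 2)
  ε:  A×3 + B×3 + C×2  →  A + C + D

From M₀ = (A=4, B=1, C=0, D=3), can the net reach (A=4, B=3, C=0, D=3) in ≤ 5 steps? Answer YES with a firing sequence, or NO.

NO — not reachable within 5 firings

depth 0: 1 marking
depth 1: 2 markings reached so far
depth 2: 2 markings reached so far
(frontier empty at depth 2; search complete)
target is not among the 2 markings reachable within 5 steps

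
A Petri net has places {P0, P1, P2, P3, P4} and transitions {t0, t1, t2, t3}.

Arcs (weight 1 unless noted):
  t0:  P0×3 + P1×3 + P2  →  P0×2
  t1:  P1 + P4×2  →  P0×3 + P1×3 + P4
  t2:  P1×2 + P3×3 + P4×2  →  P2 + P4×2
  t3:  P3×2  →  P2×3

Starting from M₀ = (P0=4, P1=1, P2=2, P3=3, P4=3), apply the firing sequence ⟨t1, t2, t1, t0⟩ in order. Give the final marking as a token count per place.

step 1: fire t1:  (P0=4, P1=1, P2=2, P3=3, P4=3) → (P0=7, P1=3, P2=2, P3=3, P4=2)
step 2: fire t2:  (P0=7, P1=3, P2=2, P3=3, P4=2) → (P0=7, P1=1, P2=3, P3=0, P4=2)
step 3: fire t1:  (P0=7, P1=1, P2=3, P3=0, P4=2) → (P0=10, P1=3, P2=3, P3=0, P4=1)
step 4: fire t0:  (P0=10, P1=3, P2=3, P3=0, P4=1) → (P0=9, P1=0, P2=2, P3=0, P4=1)

(P0=9, P1=0, P2=2, P3=0, P4=1)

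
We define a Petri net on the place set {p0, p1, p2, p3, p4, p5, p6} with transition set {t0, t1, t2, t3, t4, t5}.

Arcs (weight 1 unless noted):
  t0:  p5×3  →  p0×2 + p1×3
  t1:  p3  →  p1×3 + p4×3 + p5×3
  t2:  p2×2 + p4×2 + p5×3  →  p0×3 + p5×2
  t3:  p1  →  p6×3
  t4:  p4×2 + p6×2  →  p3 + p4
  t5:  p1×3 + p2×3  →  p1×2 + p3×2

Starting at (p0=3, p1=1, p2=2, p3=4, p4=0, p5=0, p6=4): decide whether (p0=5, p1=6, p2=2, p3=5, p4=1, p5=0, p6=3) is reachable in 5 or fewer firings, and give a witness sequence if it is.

step 1: fire t1:  (p0=3, p1=1, p2=2, p3=4, p4=0, p5=0, p6=4) → (p0=3, p1=4, p2=2, p3=3, p4=3, p5=3, p6=4)
step 2: fire t0:  (p0=3, p1=4, p2=2, p3=3, p4=3, p5=3, p6=4) → (p0=5, p1=7, p2=2, p3=3, p4=3, p5=0, p6=4)
step 3: fire t3:  (p0=5, p1=7, p2=2, p3=3, p4=3, p5=0, p6=4) → (p0=5, p1=6, p2=2, p3=3, p4=3, p5=0, p6=7)
step 4: fire t4:  (p0=5, p1=6, p2=2, p3=3, p4=3, p5=0, p6=7) → (p0=5, p1=6, p2=2, p3=4, p4=2, p5=0, p6=5)
step 5: fire t4:  (p0=5, p1=6, p2=2, p3=4, p4=2, p5=0, p6=5) → (p0=5, p1=6, p2=2, p3=5, p4=1, p5=0, p6=3)

YES — reachable via ⟨t1, t0, t3, t4, t4⟩ (5 firings)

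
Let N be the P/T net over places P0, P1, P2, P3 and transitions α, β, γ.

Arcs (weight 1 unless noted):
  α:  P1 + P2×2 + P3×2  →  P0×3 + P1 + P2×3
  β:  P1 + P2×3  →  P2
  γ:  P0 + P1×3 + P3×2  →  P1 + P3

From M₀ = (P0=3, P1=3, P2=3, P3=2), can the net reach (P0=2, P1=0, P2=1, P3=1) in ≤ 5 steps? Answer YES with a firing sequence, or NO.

YES — reachable via ⟨γ, β⟩ (2 firings)

step 1: fire γ:  (P0=3, P1=3, P2=3, P3=2) → (P0=2, P1=1, P2=3, P3=1)
step 2: fire β:  (P0=2, P1=1, P2=3, P3=1) → (P0=2, P1=0, P2=1, P3=1)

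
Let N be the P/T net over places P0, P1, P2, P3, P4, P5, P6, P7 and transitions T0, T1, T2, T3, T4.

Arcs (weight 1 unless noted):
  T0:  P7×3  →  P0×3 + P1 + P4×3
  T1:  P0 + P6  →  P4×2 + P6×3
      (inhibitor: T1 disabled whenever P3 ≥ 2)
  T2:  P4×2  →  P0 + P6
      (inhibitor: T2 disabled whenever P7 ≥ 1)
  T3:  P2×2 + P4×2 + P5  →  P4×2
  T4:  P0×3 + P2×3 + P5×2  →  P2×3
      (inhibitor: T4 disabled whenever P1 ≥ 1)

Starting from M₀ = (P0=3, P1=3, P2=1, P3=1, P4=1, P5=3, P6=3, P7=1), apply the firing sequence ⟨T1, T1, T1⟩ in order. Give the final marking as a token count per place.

(P0=0, P1=3, P2=1, P3=1, P4=7, P5=3, P6=9, P7=1)

step 1: fire T1:  (P0=3, P1=3, P2=1, P3=1, P4=1, P5=3, P6=3, P7=1) → (P0=2, P1=3, P2=1, P3=1, P4=3, P5=3, P6=5, P7=1)
step 2: fire T1:  (P0=2, P1=3, P2=1, P3=1, P4=3, P5=3, P6=5, P7=1) → (P0=1, P1=3, P2=1, P3=1, P4=5, P5=3, P6=7, P7=1)
step 3: fire T1:  (P0=1, P1=3, P2=1, P3=1, P4=5, P5=3, P6=7, P7=1) → (P0=0, P1=3, P2=1, P3=1, P4=7, P5=3, P6=9, P7=1)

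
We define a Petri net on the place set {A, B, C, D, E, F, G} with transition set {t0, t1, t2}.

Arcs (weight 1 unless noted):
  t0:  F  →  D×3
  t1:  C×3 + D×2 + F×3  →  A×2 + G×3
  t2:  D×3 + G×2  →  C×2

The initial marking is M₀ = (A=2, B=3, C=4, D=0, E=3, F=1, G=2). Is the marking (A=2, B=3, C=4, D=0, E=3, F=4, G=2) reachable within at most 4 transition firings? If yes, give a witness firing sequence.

NO — not reachable within 4 firings

depth 0: 1 marking
depth 1: 2 markings reached so far
depth 2: 3 markings reached so far
depth 3: 3 markings reached so far
(frontier empty at depth 3; search complete)
target is not among the 3 markings reachable within 4 steps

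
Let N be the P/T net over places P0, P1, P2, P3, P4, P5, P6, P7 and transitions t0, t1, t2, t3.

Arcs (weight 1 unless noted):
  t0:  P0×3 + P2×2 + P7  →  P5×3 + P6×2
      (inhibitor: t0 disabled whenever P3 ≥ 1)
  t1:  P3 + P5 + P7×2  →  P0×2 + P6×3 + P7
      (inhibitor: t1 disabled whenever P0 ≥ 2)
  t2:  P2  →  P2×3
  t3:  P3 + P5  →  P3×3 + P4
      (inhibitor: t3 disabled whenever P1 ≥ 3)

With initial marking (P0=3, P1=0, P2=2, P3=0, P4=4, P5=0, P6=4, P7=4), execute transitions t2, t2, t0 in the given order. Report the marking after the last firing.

(P0=0, P1=0, P2=4, P3=0, P4=4, P5=3, P6=6, P7=3)

step 1: fire t2:  (P0=3, P1=0, P2=2, P3=0, P4=4, P5=0, P6=4, P7=4) → (P0=3, P1=0, P2=4, P3=0, P4=4, P5=0, P6=4, P7=4)
step 2: fire t2:  (P0=3, P1=0, P2=4, P3=0, P4=4, P5=0, P6=4, P7=4) → (P0=3, P1=0, P2=6, P3=0, P4=4, P5=0, P6=4, P7=4)
step 3: fire t0:  (P0=3, P1=0, P2=6, P3=0, P4=4, P5=0, P6=4, P7=4) → (P0=0, P1=0, P2=4, P3=0, P4=4, P5=3, P6=6, P7=3)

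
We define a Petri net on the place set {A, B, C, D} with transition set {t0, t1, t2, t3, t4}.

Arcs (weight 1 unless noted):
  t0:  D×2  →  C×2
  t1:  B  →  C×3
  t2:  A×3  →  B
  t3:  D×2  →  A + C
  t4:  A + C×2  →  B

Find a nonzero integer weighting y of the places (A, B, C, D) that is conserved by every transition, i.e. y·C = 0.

y = (A:1, B:3, C:1, D:1)

Incidence matrix C (rows=places, cols=transitions):
       t0   t1   t2   t3   t4
    A   0    0   -3    1   -1
    B   0   -1    1    0    1
    C   2    3    0    1   -2
    D  -2    0    0   -2    0

Candidate y = [1, 3, 1, 1]; check y·C column-wise:
  col t0: 1·0 + 3·0 + 1·2 + 1·-2 = 0
  col t1: 1·0 + 3·-1 + 1·3 + 1·0 = 0
  col t2: 1·-3 + 3·1 + 1·0 + 1·0 = 0
  col t3: 1·1 + 3·0 + 1·1 + 1·-2 = 0
  col t4: 1·-1 + 3·1 + 1·-2 + 1·0 = 0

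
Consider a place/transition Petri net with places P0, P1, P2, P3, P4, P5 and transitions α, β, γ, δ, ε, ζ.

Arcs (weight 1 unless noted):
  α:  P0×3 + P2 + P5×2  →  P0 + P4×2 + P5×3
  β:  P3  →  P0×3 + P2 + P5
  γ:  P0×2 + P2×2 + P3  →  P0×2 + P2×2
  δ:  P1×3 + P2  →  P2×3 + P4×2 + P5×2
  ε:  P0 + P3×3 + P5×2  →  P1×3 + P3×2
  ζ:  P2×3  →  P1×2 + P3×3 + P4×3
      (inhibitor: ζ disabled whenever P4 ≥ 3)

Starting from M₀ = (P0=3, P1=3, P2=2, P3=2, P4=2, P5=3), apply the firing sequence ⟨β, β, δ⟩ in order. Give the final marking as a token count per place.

step 1: fire β:  (P0=3, P1=3, P2=2, P3=2, P4=2, P5=3) → (P0=6, P1=3, P2=3, P3=1, P4=2, P5=4)
step 2: fire β:  (P0=6, P1=3, P2=3, P3=1, P4=2, P5=4) → (P0=9, P1=3, P2=4, P3=0, P4=2, P5=5)
step 3: fire δ:  (P0=9, P1=3, P2=4, P3=0, P4=2, P5=5) → (P0=9, P1=0, P2=6, P3=0, P4=4, P5=7)

(P0=9, P1=0, P2=6, P3=0, P4=4, P5=7)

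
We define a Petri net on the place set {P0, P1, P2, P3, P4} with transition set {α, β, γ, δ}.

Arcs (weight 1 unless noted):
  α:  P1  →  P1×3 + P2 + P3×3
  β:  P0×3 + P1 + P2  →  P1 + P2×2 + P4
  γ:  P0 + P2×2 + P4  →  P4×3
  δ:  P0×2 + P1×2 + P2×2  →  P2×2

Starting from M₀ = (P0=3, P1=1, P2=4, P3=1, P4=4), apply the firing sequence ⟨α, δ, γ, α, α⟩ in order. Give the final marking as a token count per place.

(P0=0, P1=5, P2=5, P3=10, P4=6)

step 1: fire α:  (P0=3, P1=1, P2=4, P3=1, P4=4) → (P0=3, P1=3, P2=5, P3=4, P4=4)
step 2: fire δ:  (P0=3, P1=3, P2=5, P3=4, P4=4) → (P0=1, P1=1, P2=5, P3=4, P4=4)
step 3: fire γ:  (P0=1, P1=1, P2=5, P3=4, P4=4) → (P0=0, P1=1, P2=3, P3=4, P4=6)
step 4: fire α:  (P0=0, P1=1, P2=3, P3=4, P4=6) → (P0=0, P1=3, P2=4, P3=7, P4=6)
step 5: fire α:  (P0=0, P1=3, P2=4, P3=7, P4=6) → (P0=0, P1=5, P2=5, P3=10, P4=6)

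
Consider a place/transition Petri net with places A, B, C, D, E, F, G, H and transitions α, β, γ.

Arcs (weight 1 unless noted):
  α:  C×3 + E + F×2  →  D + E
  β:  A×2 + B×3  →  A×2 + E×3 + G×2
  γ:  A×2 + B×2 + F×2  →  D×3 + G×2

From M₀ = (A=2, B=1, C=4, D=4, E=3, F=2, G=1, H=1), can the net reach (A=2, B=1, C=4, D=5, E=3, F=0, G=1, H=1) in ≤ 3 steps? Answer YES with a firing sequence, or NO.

depth 0: 1 marking
depth 1: 2 markings reached so far
depth 2: 2 markings reached so far
(frontier empty at depth 2; search complete)
target is not among the 2 markings reachable within 3 steps

NO — not reachable within 3 firings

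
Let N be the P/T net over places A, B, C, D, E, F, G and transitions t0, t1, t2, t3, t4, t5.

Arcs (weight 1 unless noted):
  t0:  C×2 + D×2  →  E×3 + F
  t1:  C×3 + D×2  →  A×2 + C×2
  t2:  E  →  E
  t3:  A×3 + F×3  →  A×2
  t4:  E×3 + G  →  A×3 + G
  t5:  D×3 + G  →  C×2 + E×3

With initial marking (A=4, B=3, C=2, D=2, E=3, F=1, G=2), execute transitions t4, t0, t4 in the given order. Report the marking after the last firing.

step 1: fire t4:  (A=4, B=3, C=2, D=2, E=3, F=1, G=2) → (A=7, B=3, C=2, D=2, E=0, F=1, G=2)
step 2: fire t0:  (A=7, B=3, C=2, D=2, E=0, F=1, G=2) → (A=7, B=3, C=0, D=0, E=3, F=2, G=2)
step 3: fire t4:  (A=7, B=3, C=0, D=0, E=3, F=2, G=2) → (A=10, B=3, C=0, D=0, E=0, F=2, G=2)

(A=10, B=3, C=0, D=0, E=0, F=2, G=2)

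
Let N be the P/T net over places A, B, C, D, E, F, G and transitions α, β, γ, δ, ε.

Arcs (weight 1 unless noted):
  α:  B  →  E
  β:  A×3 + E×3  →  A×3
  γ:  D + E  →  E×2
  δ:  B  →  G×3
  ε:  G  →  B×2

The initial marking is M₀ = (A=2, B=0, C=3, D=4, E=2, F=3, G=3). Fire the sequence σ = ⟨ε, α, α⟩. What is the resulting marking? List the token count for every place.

step 1: fire ε:  (A=2, B=0, C=3, D=4, E=2, F=3, G=3) → (A=2, B=2, C=3, D=4, E=2, F=3, G=2)
step 2: fire α:  (A=2, B=2, C=3, D=4, E=2, F=3, G=2) → (A=2, B=1, C=3, D=4, E=3, F=3, G=2)
step 3: fire α:  (A=2, B=1, C=3, D=4, E=3, F=3, G=2) → (A=2, B=0, C=3, D=4, E=4, F=3, G=2)

(A=2, B=0, C=3, D=4, E=4, F=3, G=2)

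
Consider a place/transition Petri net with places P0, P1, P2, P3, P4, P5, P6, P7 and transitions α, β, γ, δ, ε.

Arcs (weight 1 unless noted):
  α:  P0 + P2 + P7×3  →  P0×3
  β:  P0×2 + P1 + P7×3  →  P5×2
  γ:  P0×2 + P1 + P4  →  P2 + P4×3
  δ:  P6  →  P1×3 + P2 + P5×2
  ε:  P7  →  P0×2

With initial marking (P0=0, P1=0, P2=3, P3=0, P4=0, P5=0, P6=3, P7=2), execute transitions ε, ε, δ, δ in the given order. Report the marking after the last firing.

step 1: fire ε:  (P0=0, P1=0, P2=3, P3=0, P4=0, P5=0, P6=3, P7=2) → (P0=2, P1=0, P2=3, P3=0, P4=0, P5=0, P6=3, P7=1)
step 2: fire ε:  (P0=2, P1=0, P2=3, P3=0, P4=0, P5=0, P6=3, P7=1) → (P0=4, P1=0, P2=3, P3=0, P4=0, P5=0, P6=3, P7=0)
step 3: fire δ:  (P0=4, P1=0, P2=3, P3=0, P4=0, P5=0, P6=3, P7=0) → (P0=4, P1=3, P2=4, P3=0, P4=0, P5=2, P6=2, P7=0)
step 4: fire δ:  (P0=4, P1=3, P2=4, P3=0, P4=0, P5=2, P6=2, P7=0) → (P0=4, P1=6, P2=5, P3=0, P4=0, P5=4, P6=1, P7=0)

(P0=4, P1=6, P2=5, P3=0, P4=0, P5=4, P6=1, P7=0)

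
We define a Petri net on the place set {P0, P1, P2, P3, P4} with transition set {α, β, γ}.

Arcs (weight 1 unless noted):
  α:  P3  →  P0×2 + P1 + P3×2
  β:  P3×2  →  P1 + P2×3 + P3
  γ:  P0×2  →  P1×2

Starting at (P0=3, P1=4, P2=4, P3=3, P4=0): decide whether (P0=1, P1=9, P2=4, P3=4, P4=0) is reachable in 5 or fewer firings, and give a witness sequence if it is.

step 1: fire α:  (P0=3, P1=4, P2=4, P3=3, P4=0) → (P0=5, P1=5, P2=4, P3=4, P4=0)
step 2: fire γ:  (P0=5, P1=5, P2=4, P3=4, P4=0) → (P0=3, P1=7, P2=4, P3=4, P4=0)
step 3: fire γ:  (P0=3, P1=7, P2=4, P3=4, P4=0) → (P0=1, P1=9, P2=4, P3=4, P4=0)

YES — reachable via ⟨α, γ, γ⟩ (3 firings)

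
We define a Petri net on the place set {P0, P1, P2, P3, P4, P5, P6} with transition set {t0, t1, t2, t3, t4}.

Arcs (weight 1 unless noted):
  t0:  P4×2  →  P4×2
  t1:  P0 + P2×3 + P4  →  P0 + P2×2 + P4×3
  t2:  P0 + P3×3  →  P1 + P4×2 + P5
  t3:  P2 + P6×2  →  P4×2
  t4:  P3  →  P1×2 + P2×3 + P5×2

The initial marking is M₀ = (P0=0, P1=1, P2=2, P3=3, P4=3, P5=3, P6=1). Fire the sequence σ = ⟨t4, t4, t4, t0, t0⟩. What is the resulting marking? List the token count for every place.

step 1: fire t4:  (P0=0, P1=1, P2=2, P3=3, P4=3, P5=3, P6=1) → (P0=0, P1=3, P2=5, P3=2, P4=3, P5=5, P6=1)
step 2: fire t4:  (P0=0, P1=3, P2=5, P3=2, P4=3, P5=5, P6=1) → (P0=0, P1=5, P2=8, P3=1, P4=3, P5=7, P6=1)
step 3: fire t4:  (P0=0, P1=5, P2=8, P3=1, P4=3, P5=7, P6=1) → (P0=0, P1=7, P2=11, P3=0, P4=3, P5=9, P6=1)
step 4: fire t0:  (P0=0, P1=7, P2=11, P3=0, P4=3, P5=9, P6=1) → (P0=0, P1=7, P2=11, P3=0, P4=3, P5=9, P6=1)
step 5: fire t0:  (P0=0, P1=7, P2=11, P3=0, P4=3, P5=9, P6=1) → (P0=0, P1=7, P2=11, P3=0, P4=3, P5=9, P6=1)

(P0=0, P1=7, P2=11, P3=0, P4=3, P5=9, P6=1)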